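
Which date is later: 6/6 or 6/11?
6/11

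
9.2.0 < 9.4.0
True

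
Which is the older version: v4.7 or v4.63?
v4.7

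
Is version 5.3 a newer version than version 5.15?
No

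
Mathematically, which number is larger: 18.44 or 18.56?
18.56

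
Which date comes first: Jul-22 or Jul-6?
Jul-6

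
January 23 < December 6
True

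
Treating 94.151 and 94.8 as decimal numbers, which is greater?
94.8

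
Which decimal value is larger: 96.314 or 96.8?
96.8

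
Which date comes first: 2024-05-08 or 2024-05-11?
2024-05-08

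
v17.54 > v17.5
True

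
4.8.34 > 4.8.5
True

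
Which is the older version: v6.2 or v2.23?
v2.23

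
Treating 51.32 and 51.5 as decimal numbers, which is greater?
51.5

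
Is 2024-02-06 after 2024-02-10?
No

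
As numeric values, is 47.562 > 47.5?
True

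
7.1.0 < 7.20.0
True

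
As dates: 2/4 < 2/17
True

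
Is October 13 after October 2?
Yes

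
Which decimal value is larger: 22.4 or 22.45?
22.45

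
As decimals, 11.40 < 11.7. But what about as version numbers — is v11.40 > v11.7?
True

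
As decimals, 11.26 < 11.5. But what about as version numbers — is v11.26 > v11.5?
True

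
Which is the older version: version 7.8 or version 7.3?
version 7.3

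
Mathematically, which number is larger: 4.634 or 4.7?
4.7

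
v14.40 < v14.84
True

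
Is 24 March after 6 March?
Yes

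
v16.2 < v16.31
True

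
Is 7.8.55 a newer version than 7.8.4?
Yes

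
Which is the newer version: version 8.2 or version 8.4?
version 8.4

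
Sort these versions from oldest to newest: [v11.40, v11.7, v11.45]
[v11.7, v11.40, v11.45]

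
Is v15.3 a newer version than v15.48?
No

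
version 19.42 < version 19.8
False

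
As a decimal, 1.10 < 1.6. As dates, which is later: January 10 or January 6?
January 10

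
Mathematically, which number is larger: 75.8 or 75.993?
75.993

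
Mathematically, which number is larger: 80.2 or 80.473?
80.473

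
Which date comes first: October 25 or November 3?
October 25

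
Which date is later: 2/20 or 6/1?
6/1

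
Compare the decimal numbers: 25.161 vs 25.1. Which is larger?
25.161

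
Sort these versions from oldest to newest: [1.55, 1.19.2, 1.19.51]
[1.19.2, 1.19.51, 1.55]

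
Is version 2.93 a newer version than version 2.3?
Yes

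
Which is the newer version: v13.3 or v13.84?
v13.84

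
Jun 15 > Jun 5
True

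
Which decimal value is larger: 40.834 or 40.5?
40.834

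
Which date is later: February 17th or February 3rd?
February 17th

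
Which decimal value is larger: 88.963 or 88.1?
88.963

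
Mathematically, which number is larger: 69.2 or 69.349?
69.349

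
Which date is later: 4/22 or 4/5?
4/22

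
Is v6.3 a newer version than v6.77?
No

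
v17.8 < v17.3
False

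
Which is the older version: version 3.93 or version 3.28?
version 3.28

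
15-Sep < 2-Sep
False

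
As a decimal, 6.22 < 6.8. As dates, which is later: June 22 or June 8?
June 22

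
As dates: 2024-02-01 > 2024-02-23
False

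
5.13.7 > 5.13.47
False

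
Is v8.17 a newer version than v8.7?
Yes. Version numbers are compared segment by segment as integers, not as decimals: minor version 17 > 7, so v8.17 > v8.7 (even though the decimal 8.17 < 8.7).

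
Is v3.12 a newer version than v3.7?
Yes. Version numbers are compared segment by segment as integers, not as decimals: minor version 12 > 7, so v3.12 > v3.7 (even though the decimal 3.12 < 3.7).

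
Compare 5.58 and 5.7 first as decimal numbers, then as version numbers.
As decimals: 5.58 < 5.7. As versions: v5.58 > v5.7 (minor version 58 > 7).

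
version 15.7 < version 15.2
False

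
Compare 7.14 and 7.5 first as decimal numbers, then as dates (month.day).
As decimals: 7.14 < 7.5. As dates: 7/14 is later than 7/5 (day 14 > day 5).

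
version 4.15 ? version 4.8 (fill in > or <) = >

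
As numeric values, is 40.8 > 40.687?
True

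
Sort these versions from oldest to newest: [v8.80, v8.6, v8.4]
[v8.4, v8.6, v8.80]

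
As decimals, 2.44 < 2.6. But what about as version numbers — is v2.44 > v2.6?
True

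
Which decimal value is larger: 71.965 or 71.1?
71.965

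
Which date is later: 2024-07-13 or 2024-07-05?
2024-07-13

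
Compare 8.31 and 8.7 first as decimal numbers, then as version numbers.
As decimals: 8.31 < 8.7. As versions: v8.31 > v8.7 (minor version 31 > 7).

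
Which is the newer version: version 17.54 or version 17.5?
version 17.54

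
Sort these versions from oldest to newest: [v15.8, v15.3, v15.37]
[v15.3, v15.8, v15.37]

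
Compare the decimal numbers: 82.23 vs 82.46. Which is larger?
82.46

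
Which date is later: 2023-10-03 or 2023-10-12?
2023-10-12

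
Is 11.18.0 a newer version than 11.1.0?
Yes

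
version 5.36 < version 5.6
False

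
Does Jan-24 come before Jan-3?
No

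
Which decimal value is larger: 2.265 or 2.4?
2.4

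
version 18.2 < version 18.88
True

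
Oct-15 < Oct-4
False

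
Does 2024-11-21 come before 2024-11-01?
No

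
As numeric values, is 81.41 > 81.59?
False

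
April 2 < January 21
False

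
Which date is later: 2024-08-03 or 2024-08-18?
2024-08-18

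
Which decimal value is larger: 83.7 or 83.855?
83.855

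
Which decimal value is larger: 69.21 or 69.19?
69.21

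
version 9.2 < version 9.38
True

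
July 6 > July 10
False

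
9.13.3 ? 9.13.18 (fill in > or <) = <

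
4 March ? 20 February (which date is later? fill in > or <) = >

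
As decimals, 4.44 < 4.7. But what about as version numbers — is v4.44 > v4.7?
True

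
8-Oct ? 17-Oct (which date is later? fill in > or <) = <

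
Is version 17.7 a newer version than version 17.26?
No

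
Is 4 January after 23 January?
No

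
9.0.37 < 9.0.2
False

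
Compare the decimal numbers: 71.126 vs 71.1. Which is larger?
71.126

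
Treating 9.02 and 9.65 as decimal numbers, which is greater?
9.65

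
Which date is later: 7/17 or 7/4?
7/17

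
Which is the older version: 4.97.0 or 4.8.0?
4.8.0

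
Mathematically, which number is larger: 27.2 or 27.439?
27.439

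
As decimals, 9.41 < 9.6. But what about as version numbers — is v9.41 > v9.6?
True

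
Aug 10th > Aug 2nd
True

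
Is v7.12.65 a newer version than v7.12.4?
Yes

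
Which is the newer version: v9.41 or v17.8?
v17.8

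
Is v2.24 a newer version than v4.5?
No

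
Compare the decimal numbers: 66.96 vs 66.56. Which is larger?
66.96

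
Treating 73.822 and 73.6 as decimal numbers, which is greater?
73.822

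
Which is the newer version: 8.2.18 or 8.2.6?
8.2.18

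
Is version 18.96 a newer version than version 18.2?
Yes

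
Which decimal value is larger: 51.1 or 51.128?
51.128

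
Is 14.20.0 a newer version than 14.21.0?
No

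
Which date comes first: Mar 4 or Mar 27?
Mar 4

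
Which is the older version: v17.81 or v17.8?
v17.8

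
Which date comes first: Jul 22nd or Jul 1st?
Jul 1st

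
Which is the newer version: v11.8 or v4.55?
v11.8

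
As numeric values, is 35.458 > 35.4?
True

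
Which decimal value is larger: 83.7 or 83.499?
83.7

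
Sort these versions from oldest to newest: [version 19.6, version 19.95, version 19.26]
[version 19.6, version 19.26, version 19.95]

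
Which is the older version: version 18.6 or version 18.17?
version 18.6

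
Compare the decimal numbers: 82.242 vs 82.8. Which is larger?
82.8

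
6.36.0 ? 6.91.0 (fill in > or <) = <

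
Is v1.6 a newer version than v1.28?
No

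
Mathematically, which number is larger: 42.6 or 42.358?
42.6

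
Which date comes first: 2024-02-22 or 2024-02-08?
2024-02-08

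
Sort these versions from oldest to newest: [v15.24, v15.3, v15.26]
[v15.3, v15.24, v15.26]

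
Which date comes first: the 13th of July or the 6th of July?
the 6th of July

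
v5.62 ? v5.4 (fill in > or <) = >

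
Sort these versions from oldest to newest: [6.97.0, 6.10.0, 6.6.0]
[6.6.0, 6.10.0, 6.97.0]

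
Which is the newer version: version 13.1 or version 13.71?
version 13.71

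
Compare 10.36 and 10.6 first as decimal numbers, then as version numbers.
As decimals: 10.36 < 10.6. As versions: v10.36 > v10.6 (minor version 36 > 6).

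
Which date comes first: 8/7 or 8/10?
8/7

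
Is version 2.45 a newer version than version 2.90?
No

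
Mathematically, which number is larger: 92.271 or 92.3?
92.3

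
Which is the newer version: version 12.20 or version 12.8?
version 12.20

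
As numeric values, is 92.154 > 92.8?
False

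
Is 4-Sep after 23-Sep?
No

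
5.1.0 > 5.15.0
False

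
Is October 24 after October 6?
Yes. Day 24 comes after day 6 in October — this is a date comparison, not a decimal one (the decimal 10.24 would be smaller than 10.6).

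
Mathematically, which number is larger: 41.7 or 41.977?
41.977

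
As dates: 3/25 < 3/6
False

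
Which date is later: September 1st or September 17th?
September 17th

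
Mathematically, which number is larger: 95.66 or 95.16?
95.66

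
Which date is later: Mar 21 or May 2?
May 2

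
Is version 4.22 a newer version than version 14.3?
No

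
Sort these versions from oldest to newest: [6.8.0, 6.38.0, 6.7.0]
[6.7.0, 6.8.0, 6.38.0]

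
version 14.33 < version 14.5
False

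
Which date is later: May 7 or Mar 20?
May 7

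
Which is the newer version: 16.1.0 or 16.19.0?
16.19.0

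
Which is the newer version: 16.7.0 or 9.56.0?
16.7.0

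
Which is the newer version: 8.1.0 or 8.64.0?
8.64.0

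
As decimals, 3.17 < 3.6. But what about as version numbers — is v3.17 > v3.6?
True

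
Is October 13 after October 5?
Yes. Day 13 comes after day 5 in October — this is a date comparison, not a decimal one (the decimal 10.13 would be smaller than 10.5).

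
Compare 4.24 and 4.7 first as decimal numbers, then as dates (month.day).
As decimals: 4.24 < 4.7. As dates: 4/24 is later than 4/7 (day 24 > day 7).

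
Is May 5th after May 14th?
No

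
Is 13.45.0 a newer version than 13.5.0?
Yes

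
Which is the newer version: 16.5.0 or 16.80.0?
16.80.0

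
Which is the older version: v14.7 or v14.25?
v14.7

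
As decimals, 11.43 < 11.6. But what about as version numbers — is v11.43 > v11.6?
True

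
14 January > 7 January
True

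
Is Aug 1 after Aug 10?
No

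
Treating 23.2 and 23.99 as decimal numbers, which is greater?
23.99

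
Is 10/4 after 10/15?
No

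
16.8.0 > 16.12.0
False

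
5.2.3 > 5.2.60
False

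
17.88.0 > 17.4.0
True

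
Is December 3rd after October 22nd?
Yes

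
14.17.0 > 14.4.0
True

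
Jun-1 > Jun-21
False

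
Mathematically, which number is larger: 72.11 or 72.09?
72.11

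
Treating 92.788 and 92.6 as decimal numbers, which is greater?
92.788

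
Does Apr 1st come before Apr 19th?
Yes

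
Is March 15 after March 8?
Yes. Day 15 comes after day 8 in March — this is a date comparison, not a decimal one (the decimal 3.15 would be smaller than 3.8).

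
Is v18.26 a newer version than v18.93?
No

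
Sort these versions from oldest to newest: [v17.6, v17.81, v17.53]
[v17.6, v17.53, v17.81]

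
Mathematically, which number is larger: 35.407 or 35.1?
35.407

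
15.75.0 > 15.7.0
True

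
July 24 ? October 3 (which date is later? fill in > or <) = <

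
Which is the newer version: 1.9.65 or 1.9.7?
1.9.65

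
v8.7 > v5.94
True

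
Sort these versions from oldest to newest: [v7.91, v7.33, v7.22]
[v7.22, v7.33, v7.91]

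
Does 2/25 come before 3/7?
Yes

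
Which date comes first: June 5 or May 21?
May 21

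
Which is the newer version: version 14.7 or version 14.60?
version 14.60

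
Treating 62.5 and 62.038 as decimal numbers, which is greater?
62.5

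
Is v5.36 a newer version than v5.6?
Yes. Version numbers are compared segment by segment as integers, not as decimals: minor version 36 > 6, so v5.36 > v5.6 (even though the decimal 5.36 < 5.6).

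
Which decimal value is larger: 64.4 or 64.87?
64.87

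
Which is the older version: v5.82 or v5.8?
v5.8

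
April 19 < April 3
False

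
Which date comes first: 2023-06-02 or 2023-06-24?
2023-06-02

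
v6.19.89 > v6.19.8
True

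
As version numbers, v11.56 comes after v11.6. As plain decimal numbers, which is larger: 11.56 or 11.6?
11.6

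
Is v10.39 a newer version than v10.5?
Yes. Version numbers are compared segment by segment as integers, not as decimals: minor version 39 > 5, so v10.39 > v10.5 (even though the decimal 10.39 < 10.5).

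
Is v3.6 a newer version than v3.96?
No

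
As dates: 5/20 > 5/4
True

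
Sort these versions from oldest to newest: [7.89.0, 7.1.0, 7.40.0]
[7.1.0, 7.40.0, 7.89.0]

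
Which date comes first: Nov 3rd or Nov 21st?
Nov 3rd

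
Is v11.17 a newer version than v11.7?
Yes. Version numbers are compared segment by segment as integers, not as decimals: minor version 17 > 7, so v11.17 > v11.7 (even though the decimal 11.17 < 11.7).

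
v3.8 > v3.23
False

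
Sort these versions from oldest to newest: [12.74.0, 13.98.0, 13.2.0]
[12.74.0, 13.2.0, 13.98.0]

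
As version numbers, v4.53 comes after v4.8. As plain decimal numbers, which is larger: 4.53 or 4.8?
4.8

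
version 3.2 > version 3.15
False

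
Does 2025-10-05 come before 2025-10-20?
Yes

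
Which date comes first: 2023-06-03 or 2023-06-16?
2023-06-03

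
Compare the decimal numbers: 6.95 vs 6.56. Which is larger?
6.95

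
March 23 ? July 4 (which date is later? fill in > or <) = <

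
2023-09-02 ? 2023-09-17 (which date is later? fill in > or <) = <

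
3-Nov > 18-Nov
False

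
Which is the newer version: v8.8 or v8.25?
v8.25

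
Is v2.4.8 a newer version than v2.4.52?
No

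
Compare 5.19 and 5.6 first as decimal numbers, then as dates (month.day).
As decimals: 5.19 < 5.6. As dates: 5/19 is later than 5/6 (day 19 > day 6).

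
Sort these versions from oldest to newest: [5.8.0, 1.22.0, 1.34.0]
[1.22.0, 1.34.0, 5.8.0]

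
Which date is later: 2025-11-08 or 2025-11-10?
2025-11-10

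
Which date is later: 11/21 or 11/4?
11/21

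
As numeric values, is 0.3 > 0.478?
False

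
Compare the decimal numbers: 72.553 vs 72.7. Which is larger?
72.7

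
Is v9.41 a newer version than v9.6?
Yes. Version numbers are compared segment by segment as integers, not as decimals: minor version 41 > 6, so v9.41 > v9.6 (even though the decimal 9.41 < 9.6).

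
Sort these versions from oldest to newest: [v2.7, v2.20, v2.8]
[v2.7, v2.8, v2.20]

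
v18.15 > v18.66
False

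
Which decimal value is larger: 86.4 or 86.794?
86.794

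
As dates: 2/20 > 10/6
False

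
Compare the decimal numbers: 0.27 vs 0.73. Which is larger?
0.73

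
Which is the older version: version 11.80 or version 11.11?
version 11.11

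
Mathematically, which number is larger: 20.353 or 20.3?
20.353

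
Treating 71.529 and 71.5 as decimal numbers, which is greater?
71.529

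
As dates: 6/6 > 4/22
True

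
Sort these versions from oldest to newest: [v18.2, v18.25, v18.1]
[v18.1, v18.2, v18.25]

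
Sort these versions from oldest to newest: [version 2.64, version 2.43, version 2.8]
[version 2.8, version 2.43, version 2.64]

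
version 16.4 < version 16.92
True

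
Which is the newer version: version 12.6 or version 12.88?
version 12.88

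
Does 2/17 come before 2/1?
No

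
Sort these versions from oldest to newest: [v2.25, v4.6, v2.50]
[v2.25, v2.50, v4.6]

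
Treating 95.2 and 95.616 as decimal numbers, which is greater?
95.616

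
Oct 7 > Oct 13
False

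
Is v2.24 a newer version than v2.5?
Yes. Version numbers are compared segment by segment as integers, not as decimals: minor version 24 > 5, so v2.24 > v2.5 (even though the decimal 2.24 < 2.5).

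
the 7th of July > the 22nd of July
False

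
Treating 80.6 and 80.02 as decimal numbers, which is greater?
80.6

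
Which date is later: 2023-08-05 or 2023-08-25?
2023-08-25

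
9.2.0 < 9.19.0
True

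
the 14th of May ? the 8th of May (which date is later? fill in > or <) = >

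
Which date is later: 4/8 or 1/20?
4/8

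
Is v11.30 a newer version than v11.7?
Yes. Version numbers are compared segment by segment as integers, not as decimals: minor version 30 > 7, so v11.30 > v11.7 (even though the decimal 11.30 < 11.7).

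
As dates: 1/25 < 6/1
True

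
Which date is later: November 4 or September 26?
November 4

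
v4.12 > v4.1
True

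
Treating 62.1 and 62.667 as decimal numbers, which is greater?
62.667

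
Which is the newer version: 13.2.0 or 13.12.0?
13.12.0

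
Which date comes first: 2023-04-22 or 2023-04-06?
2023-04-06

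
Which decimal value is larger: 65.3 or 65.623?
65.623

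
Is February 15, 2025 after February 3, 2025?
Yes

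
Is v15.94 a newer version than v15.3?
Yes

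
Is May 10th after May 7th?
Yes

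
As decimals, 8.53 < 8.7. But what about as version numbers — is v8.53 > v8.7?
True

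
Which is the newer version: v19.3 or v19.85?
v19.85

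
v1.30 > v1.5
True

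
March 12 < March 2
False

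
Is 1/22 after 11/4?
No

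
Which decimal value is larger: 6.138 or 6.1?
6.138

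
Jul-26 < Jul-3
False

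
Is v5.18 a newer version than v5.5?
Yes. Version numbers are compared segment by segment as integers, not as decimals: minor version 18 > 5, so v5.18 > v5.5 (even though the decimal 5.18 < 5.5).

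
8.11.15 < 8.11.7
False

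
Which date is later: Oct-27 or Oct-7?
Oct-27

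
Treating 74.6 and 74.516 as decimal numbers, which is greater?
74.6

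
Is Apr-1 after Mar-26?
Yes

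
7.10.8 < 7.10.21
True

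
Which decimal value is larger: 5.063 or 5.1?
5.1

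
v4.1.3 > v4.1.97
False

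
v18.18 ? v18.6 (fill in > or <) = >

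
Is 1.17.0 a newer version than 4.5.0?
No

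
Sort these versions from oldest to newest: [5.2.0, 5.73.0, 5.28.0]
[5.2.0, 5.28.0, 5.73.0]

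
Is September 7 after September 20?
No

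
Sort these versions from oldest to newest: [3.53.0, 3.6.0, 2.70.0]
[2.70.0, 3.6.0, 3.53.0]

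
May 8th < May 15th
True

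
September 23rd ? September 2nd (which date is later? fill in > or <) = >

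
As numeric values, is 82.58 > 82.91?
False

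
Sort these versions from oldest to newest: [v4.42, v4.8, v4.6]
[v4.6, v4.8, v4.42]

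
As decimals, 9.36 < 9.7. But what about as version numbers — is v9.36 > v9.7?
True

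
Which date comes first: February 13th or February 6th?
February 6th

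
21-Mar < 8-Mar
False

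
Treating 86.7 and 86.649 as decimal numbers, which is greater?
86.7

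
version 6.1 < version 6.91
True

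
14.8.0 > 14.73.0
False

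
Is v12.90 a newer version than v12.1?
Yes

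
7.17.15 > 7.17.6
True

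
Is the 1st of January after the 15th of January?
No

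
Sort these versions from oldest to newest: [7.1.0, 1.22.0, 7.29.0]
[1.22.0, 7.1.0, 7.29.0]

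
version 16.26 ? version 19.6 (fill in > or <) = <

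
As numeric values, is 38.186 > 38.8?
False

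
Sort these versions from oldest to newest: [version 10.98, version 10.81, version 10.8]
[version 10.8, version 10.81, version 10.98]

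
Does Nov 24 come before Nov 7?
No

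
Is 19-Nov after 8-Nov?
Yes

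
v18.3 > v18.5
False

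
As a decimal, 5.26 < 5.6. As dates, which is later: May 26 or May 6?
May 26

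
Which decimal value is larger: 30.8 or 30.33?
30.8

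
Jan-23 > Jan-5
True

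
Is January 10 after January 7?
Yes. Day 10 comes after day 7 in January — this is a date comparison, not a decimal one (the decimal 1.10 would be smaller than 1.7).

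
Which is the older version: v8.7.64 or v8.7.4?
v8.7.4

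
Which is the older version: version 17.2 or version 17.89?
version 17.2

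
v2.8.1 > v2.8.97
False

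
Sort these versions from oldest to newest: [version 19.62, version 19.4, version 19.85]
[version 19.4, version 19.62, version 19.85]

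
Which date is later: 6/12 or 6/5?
6/12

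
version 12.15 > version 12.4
True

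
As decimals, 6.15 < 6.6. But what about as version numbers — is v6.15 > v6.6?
True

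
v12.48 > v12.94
False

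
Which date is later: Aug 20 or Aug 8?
Aug 20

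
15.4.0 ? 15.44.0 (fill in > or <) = <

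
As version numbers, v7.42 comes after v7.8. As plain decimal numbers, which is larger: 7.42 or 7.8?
7.8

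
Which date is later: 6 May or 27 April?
6 May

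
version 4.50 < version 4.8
False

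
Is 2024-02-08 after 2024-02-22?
No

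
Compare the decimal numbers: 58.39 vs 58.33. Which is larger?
58.39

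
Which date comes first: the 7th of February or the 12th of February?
the 7th of February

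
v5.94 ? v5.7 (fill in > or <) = >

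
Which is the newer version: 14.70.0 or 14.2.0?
14.70.0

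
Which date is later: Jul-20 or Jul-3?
Jul-20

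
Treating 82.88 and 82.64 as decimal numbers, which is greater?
82.88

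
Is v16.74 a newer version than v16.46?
Yes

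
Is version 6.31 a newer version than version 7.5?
No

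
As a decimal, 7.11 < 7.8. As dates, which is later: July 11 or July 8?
July 11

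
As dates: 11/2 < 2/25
False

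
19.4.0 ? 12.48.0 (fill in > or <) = >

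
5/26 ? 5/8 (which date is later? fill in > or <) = >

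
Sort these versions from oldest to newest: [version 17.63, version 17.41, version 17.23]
[version 17.23, version 17.41, version 17.63]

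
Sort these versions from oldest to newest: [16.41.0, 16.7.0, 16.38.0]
[16.7.0, 16.38.0, 16.41.0]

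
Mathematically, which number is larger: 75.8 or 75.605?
75.8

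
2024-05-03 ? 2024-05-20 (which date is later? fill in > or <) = <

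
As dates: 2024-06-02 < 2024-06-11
True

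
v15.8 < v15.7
False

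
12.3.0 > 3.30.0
True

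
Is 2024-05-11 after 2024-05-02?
Yes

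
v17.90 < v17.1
False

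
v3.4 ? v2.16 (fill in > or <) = >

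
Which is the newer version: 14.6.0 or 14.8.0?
14.8.0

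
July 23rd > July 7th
True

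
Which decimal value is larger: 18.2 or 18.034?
18.2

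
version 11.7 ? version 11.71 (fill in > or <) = <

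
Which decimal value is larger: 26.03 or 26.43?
26.43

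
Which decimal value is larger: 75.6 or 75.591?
75.6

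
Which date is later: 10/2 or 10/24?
10/24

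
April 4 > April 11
False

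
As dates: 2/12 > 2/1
True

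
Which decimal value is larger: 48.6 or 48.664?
48.664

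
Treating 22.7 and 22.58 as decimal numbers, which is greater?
22.7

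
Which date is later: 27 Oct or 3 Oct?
27 Oct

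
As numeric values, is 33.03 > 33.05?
False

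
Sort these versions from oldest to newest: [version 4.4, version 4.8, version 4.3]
[version 4.3, version 4.4, version 4.8]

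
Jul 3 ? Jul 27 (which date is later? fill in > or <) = <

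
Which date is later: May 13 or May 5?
May 13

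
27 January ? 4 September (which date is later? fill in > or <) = <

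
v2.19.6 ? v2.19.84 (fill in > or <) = <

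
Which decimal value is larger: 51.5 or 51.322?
51.5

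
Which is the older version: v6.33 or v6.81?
v6.33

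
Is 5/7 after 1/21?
Yes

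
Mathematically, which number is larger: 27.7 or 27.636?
27.7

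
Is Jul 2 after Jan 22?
Yes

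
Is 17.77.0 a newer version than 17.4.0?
Yes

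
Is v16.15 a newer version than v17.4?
No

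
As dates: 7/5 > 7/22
False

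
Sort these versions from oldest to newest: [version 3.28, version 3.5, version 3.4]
[version 3.4, version 3.5, version 3.28]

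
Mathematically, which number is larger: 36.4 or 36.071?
36.4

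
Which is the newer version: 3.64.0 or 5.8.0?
5.8.0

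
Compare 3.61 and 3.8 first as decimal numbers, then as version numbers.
As decimals: 3.61 < 3.8. As versions: v3.61 > v3.8 (minor version 61 > 8).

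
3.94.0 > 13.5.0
False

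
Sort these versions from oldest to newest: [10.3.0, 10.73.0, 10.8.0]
[10.3.0, 10.8.0, 10.73.0]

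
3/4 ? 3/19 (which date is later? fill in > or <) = <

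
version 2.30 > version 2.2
True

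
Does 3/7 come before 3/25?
Yes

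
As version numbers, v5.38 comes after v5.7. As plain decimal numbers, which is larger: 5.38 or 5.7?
5.7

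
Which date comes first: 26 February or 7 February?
7 February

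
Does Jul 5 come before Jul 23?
Yes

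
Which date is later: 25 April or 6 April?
25 April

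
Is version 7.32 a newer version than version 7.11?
Yes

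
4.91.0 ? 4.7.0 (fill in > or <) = >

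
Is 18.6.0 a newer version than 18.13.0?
No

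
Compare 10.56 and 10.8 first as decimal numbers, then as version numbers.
As decimals: 10.56 < 10.8. As versions: v10.56 > v10.8 (minor version 56 > 8).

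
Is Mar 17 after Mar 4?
Yes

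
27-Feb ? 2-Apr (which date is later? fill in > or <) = <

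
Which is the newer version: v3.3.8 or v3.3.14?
v3.3.14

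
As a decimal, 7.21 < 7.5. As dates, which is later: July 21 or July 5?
July 21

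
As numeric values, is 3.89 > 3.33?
True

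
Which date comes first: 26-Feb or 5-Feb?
5-Feb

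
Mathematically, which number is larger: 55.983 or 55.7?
55.983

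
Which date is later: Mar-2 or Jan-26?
Mar-2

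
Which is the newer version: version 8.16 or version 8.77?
version 8.77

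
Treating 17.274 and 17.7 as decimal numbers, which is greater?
17.7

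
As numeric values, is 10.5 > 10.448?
True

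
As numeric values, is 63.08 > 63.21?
False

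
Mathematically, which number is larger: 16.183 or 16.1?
16.183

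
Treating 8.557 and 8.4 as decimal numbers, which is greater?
8.557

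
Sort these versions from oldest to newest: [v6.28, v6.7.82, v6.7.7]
[v6.7.7, v6.7.82, v6.28]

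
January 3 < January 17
True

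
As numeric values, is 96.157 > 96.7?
False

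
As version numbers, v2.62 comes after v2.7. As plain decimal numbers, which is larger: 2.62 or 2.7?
2.7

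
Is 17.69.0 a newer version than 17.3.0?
Yes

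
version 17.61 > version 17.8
True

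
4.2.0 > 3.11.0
True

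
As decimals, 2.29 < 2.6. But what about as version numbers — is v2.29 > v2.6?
True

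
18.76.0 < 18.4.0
False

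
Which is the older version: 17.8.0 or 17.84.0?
17.8.0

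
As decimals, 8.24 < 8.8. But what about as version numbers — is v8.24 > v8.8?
True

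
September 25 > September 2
True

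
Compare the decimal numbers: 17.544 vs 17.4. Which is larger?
17.544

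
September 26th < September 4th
False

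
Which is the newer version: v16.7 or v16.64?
v16.64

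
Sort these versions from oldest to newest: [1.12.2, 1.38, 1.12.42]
[1.12.2, 1.12.42, 1.38]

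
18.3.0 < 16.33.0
False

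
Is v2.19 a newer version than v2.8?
Yes. Version numbers are compared segment by segment as integers, not as decimals: minor version 19 > 8, so v2.19 > v2.8 (even though the decimal 2.19 < 2.8).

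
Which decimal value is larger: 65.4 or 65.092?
65.4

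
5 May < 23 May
True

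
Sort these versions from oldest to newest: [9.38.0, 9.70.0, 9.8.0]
[9.8.0, 9.38.0, 9.70.0]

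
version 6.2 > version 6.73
False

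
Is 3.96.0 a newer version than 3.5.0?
Yes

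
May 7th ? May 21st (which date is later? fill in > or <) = <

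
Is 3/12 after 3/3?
Yes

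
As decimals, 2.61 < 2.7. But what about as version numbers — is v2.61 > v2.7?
True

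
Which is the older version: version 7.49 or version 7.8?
version 7.8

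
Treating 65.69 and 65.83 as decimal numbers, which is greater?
65.83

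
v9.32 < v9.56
True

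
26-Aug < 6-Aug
False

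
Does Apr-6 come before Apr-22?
Yes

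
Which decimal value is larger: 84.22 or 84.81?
84.81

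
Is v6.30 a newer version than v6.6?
Yes. Version numbers are compared segment by segment as integers, not as decimals: minor version 30 > 6, so v6.30 > v6.6 (even though the decimal 6.30 < 6.6).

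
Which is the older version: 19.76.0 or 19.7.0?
19.7.0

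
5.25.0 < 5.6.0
False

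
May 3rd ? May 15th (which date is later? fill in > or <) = <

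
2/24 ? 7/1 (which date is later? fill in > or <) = <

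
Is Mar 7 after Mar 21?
No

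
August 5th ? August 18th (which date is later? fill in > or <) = <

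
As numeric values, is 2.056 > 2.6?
False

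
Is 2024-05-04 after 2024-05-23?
No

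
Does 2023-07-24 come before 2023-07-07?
No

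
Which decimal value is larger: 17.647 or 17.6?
17.647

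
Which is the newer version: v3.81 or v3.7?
v3.81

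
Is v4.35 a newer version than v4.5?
Yes. Version numbers are compared segment by segment as integers, not as decimals: minor version 35 > 5, so v4.35 > v4.5 (even though the decimal 4.35 < 4.5).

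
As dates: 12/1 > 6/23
True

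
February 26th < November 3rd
True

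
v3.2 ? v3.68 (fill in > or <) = <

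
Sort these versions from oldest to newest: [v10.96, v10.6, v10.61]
[v10.6, v10.61, v10.96]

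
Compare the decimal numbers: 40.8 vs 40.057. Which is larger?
40.8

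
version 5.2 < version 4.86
False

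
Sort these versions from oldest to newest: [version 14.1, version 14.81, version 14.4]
[version 14.1, version 14.4, version 14.81]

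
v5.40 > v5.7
True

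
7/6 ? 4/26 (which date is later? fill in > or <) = >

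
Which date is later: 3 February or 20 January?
3 February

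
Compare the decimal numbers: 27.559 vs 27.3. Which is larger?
27.559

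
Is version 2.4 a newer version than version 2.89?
No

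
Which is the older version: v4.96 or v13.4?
v4.96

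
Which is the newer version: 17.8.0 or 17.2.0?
17.8.0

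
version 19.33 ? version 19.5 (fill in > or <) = >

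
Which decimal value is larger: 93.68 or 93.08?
93.68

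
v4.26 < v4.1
False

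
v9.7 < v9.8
True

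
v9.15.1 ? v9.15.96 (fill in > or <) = <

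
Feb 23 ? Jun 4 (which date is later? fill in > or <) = <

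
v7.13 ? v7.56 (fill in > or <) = <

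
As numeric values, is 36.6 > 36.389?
True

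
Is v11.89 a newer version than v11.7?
Yes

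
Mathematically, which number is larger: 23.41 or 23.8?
23.8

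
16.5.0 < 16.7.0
True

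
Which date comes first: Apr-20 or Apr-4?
Apr-4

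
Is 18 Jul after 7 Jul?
Yes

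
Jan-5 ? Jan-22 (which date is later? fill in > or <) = <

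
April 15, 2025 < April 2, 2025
False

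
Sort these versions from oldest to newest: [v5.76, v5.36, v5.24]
[v5.24, v5.36, v5.76]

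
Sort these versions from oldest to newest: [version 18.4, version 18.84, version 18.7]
[version 18.4, version 18.7, version 18.84]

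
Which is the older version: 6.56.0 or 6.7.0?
6.7.0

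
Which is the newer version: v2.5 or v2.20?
v2.20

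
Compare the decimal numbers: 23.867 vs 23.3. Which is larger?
23.867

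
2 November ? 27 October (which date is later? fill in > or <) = >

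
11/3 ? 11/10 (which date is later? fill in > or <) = <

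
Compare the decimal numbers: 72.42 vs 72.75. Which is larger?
72.75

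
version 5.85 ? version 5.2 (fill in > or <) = >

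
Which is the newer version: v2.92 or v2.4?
v2.92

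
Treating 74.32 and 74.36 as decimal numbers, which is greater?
74.36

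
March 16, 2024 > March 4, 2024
True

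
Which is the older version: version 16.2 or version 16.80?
version 16.2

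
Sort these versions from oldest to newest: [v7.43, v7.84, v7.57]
[v7.43, v7.57, v7.84]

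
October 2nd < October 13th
True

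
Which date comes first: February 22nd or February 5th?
February 5th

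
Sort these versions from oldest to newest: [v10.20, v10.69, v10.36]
[v10.20, v10.36, v10.69]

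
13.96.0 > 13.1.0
True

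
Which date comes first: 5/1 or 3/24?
3/24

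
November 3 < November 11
True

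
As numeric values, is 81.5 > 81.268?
True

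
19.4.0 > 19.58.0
False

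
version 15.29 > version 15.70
False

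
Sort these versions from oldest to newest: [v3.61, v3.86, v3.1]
[v3.1, v3.61, v3.86]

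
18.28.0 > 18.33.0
False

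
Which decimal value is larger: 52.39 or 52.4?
52.4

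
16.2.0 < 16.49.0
True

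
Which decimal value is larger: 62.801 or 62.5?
62.801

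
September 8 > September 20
False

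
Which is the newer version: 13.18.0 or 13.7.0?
13.18.0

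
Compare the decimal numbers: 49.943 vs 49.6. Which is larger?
49.943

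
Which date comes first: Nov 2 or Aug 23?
Aug 23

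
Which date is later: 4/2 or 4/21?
4/21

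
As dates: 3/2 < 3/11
True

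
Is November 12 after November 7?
Yes. Day 12 comes after day 7 in November — this is a date comparison, not a decimal one (the decimal 11.12 would be smaller than 11.7).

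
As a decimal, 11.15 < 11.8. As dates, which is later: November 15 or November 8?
November 15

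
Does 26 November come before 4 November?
No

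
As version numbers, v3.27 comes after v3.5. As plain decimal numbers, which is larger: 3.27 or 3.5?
3.5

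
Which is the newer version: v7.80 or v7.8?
v7.80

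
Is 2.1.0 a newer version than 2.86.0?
No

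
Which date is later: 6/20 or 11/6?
11/6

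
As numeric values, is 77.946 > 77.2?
True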